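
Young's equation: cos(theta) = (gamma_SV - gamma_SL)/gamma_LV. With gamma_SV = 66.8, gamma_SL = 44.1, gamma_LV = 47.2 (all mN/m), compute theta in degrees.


cos(theta) = (gamma_SV - gamma_SL) / gamma_LV
cos(theta) = (66.8 - 44.1) / 47.2
cos(theta) = 0.480932
theta = arccos(0.480932) = 61.25 degrees

61.25


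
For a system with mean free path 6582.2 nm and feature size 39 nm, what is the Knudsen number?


Knudsen number Kn = lambda / L
Kn = 6582.2 / 39
Kn = 168.7744

168.7744


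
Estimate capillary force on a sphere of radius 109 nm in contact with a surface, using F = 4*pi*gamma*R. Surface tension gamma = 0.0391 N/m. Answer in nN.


Convert radius: R = 109 nm = 1.09e-07 m
F = 4 * pi * gamma * R
F = 4 * pi * 0.0391 * 1.09e-07
F = 5.35566e-08 N = 53.5566 nN

53.5566


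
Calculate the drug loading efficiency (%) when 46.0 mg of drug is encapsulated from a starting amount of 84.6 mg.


Drug loading efficiency = (drug loaded / drug initial) * 100
DLE = 46.0 / 84.6 * 100
DLE = 0.5437 * 100
DLE = 54.37%

54.37


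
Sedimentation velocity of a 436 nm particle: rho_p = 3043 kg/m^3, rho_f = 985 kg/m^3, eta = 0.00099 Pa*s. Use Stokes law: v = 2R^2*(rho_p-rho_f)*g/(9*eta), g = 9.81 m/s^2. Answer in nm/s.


Radius R = 436/2 nm = 2.18e-07 m
Density difference = 3043 - 985 = 2058 kg/m^3
v = 2 * R^2 * (rho_p - rho_f) * g / (9 * eta)
v = 2 * (2.18e-07)^2 * 2058 * 9.81 / (9 * 0.00099)
v = 2.15367e-07 m/s = 215.3672 nm/s

215.3672


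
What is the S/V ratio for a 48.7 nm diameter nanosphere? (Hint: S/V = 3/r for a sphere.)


Radius r = 48.7/2 = 24.35 nm
S/V = 3 / r = 3 / 24.35
S/V = 0.1232 nm^-1

0.1232


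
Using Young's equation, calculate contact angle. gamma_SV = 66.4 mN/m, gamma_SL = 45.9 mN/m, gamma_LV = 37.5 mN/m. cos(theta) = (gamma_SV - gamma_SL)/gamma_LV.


cos(theta) = (gamma_SV - gamma_SL) / gamma_LV
cos(theta) = (66.4 - 45.9) / 37.5
cos(theta) = 0.546667
theta = arccos(0.546667) = 56.86 degrees

56.86


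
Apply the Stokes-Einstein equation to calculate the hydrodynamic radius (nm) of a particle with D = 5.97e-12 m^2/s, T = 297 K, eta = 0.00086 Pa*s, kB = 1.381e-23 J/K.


Stokes-Einstein: R = kB*T / (6*pi*eta*D)
R = 1.381e-23 * 297 / (6 * pi * 0.00086 * 5.97e-12)
R = 4.23815e-08 m = 42.38 nm

42.38


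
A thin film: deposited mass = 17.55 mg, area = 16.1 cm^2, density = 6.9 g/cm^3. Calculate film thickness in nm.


Convert: m = 17.55 mg = 1.7550e-05 kg, A = 16.1 cm^2 = 1.6100e-03 m^2, rho = 6.9 g/cm^3 = 6900 kg/m^3
t = m / (A * rho)
t = 1.7550e-05 / (1.6100e-03 * 6900)
t = 1.5798e-06 m = 1579.8 nm

1579.8


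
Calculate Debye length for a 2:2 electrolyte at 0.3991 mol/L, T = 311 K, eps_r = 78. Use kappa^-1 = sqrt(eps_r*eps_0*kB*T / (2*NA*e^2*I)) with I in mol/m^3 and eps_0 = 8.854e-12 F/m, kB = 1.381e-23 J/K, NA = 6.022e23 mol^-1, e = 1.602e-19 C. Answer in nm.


Ionic strength I = 0.3991 * 2^2 * 1000 = 1596.4 mol/m^3
kappa^-1 = sqrt(78 * 8.854e-12 * 1.381e-23 * 311 / (2 * 6.022e23 * (1.602e-19)^2 * 1596.4))
kappa^-1 = 0.245 nm

0.245


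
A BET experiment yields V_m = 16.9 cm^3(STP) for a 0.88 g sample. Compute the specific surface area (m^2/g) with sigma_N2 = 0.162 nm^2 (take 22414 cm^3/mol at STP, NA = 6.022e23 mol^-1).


Number of moles in monolayer = V_m / 22414 = 16.9 / 22414 = 0.00075399
Number of molecules = moles * NA = 0.00075399 * 6.022e23
SA = molecules * sigma / mass
SA = (16.9 / 22414) * 6.022e23 * 0.162e-18 / 0.88
SA = 83.6 m^2/g

83.6


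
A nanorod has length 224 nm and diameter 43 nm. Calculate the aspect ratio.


Aspect ratio AR = length / diameter
AR = 224 / 43
AR = 5.21

5.21


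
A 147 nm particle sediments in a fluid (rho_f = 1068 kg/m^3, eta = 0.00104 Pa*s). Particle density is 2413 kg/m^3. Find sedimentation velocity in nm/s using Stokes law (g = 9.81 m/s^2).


Radius R = 147/2 nm = 7.35e-08 m
Density difference = 2413 - 1068 = 1345 kg/m^3
v = 2 * R^2 * (rho_p - rho_f) * g / (9 * eta)
v = 2 * (7.35e-08)^2 * 1345 * 9.81 / (9 * 0.00104)
v = 1.52307e-08 m/s = 15.2307 nm/s

15.2307


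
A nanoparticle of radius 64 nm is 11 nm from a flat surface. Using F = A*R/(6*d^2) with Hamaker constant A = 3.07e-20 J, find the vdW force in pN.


Convert to SI: R = 64 nm = 6.4e-08 m, d = 11 nm = 1.1e-08 m
F = A * R / (6 * d^2)
F = 3.07e-20 * 6.4e-08 / (6 * (1.1e-08)^2)
F = 2.70634e-12 N = 2.706 pN

2.706


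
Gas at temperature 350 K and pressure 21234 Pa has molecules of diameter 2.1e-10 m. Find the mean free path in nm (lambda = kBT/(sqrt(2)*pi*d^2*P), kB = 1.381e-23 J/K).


Mean free path: lambda = kB*T / (sqrt(2) * pi * d^2 * P)
lambda = 1.381e-23 * 350 / (sqrt(2) * pi * (2.1e-10)^2 * 21234)
lambda = 1.16179e-06 m
lambda = 1161.79 nm

1161.79


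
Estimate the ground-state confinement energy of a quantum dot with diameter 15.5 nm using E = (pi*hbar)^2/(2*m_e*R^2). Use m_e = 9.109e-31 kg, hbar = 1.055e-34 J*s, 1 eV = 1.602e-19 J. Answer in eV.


Radius R = 15.5/2 = 7.75 nm = 7.75e-09 m
E = (pi * 1.055e-34)^2 / (2 * 9.109e-31 * (7.75e-09)^2)
E(J) = 1.00392e-21
E = E(J) / 1.602e-19 = 0.0063 eV

0.0063


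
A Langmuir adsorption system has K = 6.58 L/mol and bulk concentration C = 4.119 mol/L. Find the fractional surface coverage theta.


Langmuir isotherm: theta = K*C / (1 + K*C)
K*C = 6.58 * 4.119 = 27.10302
theta = 27.10302 / (1 + 27.10302) = 27.10302 / 28.10302
theta = 0.9644

0.9644


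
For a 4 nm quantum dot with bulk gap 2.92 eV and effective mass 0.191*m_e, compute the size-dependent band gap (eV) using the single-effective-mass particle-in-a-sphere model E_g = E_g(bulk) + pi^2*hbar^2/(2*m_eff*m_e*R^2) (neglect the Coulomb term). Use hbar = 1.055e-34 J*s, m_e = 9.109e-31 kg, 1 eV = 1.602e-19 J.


Radius R = 4/2 nm = 2e-09 m
Confinement energy dE = pi^2 * hbar^2 / (2 * m_eff * m_e * R^2)
dE = pi^2 * (1.055e-34)^2 / (2 * 0.191 * 9.109e-31 * (2e-09)^2) J, divided by 1.602e-19 J/eV
dE = 0.4927 eV
Total band gap = E_g(bulk) + dE = 2.92 + 0.4927 = 3.4127 eV

3.4127


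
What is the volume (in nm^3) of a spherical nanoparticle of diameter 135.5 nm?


Radius r = 135.5/2 = 67.75 nm
Volume V = (4/3) * pi * r^3
V = (4/3) * pi * (67.75)^3
V = 1302616.3 nm^3

1302616.3


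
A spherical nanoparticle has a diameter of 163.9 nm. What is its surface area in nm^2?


Radius r = 163.9/2 = 81.95 nm
Surface area SA = 4 * pi * r^2
SA = 4 * pi * (81.95)^2
SA = 84393.26 nm^2

84393.26


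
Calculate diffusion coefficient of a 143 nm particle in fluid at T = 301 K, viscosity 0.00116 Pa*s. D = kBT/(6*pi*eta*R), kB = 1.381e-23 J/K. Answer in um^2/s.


Radius R = 143/2 = 71.5 nm = 7.15e-08 m
D = kB*T / (6*pi*eta*R)
D = 1.381e-23 * 301 / (6 * pi * 0.00116 * 7.15e-08)
D = 2.65886e-12 m^2/s = 2.659 um^2/s

2.659


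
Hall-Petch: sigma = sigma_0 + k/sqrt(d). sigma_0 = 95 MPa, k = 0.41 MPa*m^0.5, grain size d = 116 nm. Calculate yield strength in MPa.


d = 116 nm = 1.16e-07 m
sqrt(d) = 0.0003405877
Hall-Petch contribution = k / sqrt(d) = 0.41 / 0.0003405877 = 1203.8 MPa
sigma = sigma_0 + k/sqrt(d) = 95 + 1203.8 = 1298.8 MPa

1298.8


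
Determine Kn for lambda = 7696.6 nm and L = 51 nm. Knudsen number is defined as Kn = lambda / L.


Knudsen number Kn = lambda / L
Kn = 7696.6 / 51
Kn = 150.9137

150.9137


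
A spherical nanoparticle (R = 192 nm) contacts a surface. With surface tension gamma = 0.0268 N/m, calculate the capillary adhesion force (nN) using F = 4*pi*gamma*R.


Convert radius: R = 192 nm = 1.92e-07 m
F = 4 * pi * gamma * R
F = 4 * pi * 0.0268 * 1.92e-07
F = 6.46615e-08 N = 64.6615 nN

64.6615


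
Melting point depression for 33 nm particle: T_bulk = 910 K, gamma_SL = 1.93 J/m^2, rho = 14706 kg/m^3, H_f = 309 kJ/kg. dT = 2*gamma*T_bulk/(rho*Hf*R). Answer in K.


Radius R = 33/2 = 16.5 nm = 1.65e-08 m
Convert H_f = 309 kJ/kg = 309000 J/kg
dT = 2 * gamma_SL * T_bulk / (rho * H_f * R)
dT = 2 * 1.93 * 910 / (14706 * 309000 * 1.65e-08)
dT = 46.8 K

46.8


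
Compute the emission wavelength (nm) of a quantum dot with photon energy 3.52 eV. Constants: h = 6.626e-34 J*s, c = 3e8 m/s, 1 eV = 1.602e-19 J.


Convert energy: E = 3.52 eV = 3.52 * 1.602e-19 = 5.63904e-19 J
lambda = h*c / E = 6.626e-34 * 3e8 / 5.63904e-19
lambda = 3.52507e-07 m = 352.5 nm

352.5


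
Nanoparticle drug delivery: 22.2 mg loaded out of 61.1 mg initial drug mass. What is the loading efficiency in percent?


Drug loading efficiency = (drug loaded / drug initial) * 100
DLE = 22.2 / 61.1 * 100
DLE = 0.3633 * 100
DLE = 36.33%

36.33


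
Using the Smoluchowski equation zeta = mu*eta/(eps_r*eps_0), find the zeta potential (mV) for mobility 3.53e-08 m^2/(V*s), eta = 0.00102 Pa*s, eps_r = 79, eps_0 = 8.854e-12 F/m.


Smoluchowski equation: zeta = mu * eta / (eps_r * eps_0)
zeta = 3.53e-08 * 0.00102 / (79 * 8.854e-12)
zeta = 0.051476 V = 51.48 mV

51.48


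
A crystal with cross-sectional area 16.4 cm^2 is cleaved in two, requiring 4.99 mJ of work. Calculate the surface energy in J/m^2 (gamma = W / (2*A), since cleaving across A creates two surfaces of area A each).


Convert: A = 16.4 cm^2 = 0.00164 m^2, W = 4.99 mJ = 0.00499 J
Cleaving exposes two faces of area A, so total new surface = 2*A and gamma = W / (2*A)
gamma = 0.00499 / (2 * 0.00164)
gamma = 1.521 J/m^2

1.521


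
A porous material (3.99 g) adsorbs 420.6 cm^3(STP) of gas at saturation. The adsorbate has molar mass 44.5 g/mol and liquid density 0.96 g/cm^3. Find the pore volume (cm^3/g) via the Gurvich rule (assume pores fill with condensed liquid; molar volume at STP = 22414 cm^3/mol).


Moles adsorbed n = V_ads / 22414 = 420.6 / 22414 = 1.876506e-02 mol
Liquid volume V_liq = n * M / rho_liq = 1.876506e-02 * 44.5 / 0.96 = 0.86984 cm^3
Specific pore volume V_pore = V_liq / m_sample = 0.86984 / 3.99
V_pore = 0.218 cm^3/g

0.218


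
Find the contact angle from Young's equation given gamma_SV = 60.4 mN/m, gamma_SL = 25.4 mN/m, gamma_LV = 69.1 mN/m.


cos(theta) = (gamma_SV - gamma_SL) / gamma_LV
cos(theta) = (60.4 - 25.4) / 69.1
cos(theta) = 0.506512
theta = arccos(0.506512) = 59.57 degrees

59.57


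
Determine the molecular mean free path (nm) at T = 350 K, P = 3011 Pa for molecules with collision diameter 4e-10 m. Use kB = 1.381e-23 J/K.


Mean free path: lambda = kB*T / (sqrt(2) * pi * d^2 * P)
lambda = 1.381e-23 * 350 / (sqrt(2) * pi * (4e-10)^2 * 3011)
lambda = 2.25822e-06 m
lambda = 2258.22 nm

2258.22


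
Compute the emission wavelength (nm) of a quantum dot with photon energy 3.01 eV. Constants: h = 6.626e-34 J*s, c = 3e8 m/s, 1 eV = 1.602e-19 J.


Convert energy: E = 3.01 eV = 3.01 * 1.602e-19 = 4.82202e-19 J
lambda = h*c / E = 6.626e-34 * 3e8 / 4.82202e-19
lambda = 4.12234e-07 m = 412.2 nm

412.2


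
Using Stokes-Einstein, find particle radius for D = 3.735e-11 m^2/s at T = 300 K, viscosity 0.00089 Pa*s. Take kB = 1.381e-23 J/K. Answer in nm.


Stokes-Einstein: R = kB*T / (6*pi*eta*D)
R = 1.381e-23 * 300 / (6 * pi * 0.00089 * 3.735e-11)
R = 6.61201e-09 m = 6.61 nm

6.61


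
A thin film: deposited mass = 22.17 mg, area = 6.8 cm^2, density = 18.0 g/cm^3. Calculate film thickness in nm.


Convert: m = 22.17 mg = 2.2170e-05 kg, A = 6.8 cm^2 = 6.8000e-04 m^2, rho = 18.0 g/cm^3 = 18000 kg/m^3
t = m / (A * rho)
t = 2.2170e-05 / (6.8000e-04 * 18000)
t = 1.8113e-06 m = 1811.3 nm

1811.3


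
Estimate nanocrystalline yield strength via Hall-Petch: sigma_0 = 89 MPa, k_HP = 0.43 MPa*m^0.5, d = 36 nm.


d = 36 nm = 3.6e-08 m
sqrt(d) = 0.0001897367
Hall-Petch contribution = k / sqrt(d) = 0.43 / 0.0001897367 = 2266.3 MPa
sigma = sigma_0 + k/sqrt(d) = 89 + 2266.3 = 2355.3 MPa

2355.3


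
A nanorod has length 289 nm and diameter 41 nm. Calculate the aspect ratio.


Aspect ratio AR = length / diameter
AR = 289 / 41
AR = 7.05

7.05


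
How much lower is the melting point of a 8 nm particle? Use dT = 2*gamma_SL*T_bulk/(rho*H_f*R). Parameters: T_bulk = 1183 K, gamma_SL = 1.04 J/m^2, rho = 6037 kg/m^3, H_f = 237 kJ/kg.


Radius R = 8/2 = 4 nm = 4e-09 m
Convert H_f = 237 kJ/kg = 237000 J/kg
dT = 2 * gamma_SL * T_bulk / (rho * H_f * R)
dT = 2 * 1.04 * 1183 / (6037 * 237000 * 4e-09)
dT = 430.0 K

430.0


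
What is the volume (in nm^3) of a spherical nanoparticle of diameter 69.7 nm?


Radius r = 69.7/2 = 34.85 nm
Volume V = (4/3) * pi * r^3
V = (4/3) * pi * (34.85)^3
V = 177295.19 nm^3

177295.19


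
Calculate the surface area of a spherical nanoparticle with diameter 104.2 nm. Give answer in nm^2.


Radius r = 104.2/2 = 52.1 nm
Surface area SA = 4 * pi * r^2
SA = 4 * pi * (52.1)^2
SA = 34110.28 nm^2

34110.28


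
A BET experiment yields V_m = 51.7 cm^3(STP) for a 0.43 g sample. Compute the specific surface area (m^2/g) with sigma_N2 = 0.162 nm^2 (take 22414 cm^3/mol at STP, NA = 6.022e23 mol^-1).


Number of moles in monolayer = V_m / 22414 = 51.7 / 22414 = 0.00230659
Number of molecules = moles * NA = 0.00230659 * 6.022e23
SA = molecules * sigma / mass
SA = (51.7 / 22414) * 6.022e23 * 0.162e-18 / 0.43
SA = 523.3 m^2/g

523.3


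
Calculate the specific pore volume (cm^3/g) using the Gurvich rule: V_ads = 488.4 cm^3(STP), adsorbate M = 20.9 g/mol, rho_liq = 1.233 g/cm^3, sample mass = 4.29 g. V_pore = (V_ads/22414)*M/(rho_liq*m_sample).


Moles adsorbed n = V_ads / 22414 = 488.4 / 22414 = 2.178995e-02 mol
Liquid volume V_liq = n * M / rho_liq = 2.178995e-02 * 20.9 / 1.233 = 0.36935 cm^3
Specific pore volume V_pore = V_liq / m_sample = 0.36935 / 4.29
V_pore = 0.0861 cm^3/g

0.0861


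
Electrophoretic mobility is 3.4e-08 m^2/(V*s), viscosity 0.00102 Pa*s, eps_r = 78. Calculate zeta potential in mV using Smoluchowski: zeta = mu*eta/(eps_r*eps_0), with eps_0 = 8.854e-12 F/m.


Smoluchowski equation: zeta = mu * eta / (eps_r * eps_0)
zeta = 3.4e-08 * 0.00102 / (78 * 8.854e-12)
zeta = 0.050216 V = 50.22 mV

50.22


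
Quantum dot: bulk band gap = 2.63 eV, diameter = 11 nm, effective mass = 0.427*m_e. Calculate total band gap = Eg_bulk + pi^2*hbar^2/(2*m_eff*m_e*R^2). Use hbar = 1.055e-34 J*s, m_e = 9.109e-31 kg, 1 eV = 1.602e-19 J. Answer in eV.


Radius R = 11/2 nm = 5.5e-09 m
Confinement energy dE = pi^2 * hbar^2 / (2 * m_eff * m_e * R^2)
dE = pi^2 * (1.055e-34)^2 / (2 * 0.427 * 9.109e-31 * (5.5e-09)^2) J, divided by 1.602e-19 J/eV
dE = 0.0291 eV
Total band gap = E_g(bulk) + dE = 2.63 + 0.0291 = 2.6591 eV

2.6591


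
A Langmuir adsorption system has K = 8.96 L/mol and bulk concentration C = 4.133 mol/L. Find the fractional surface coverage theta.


Langmuir isotherm: theta = K*C / (1 + K*C)
K*C = 8.96 * 4.133 = 37.03168
theta = 37.03168 / (1 + 37.03168) = 37.03168 / 38.03168
theta = 0.9737

0.9737


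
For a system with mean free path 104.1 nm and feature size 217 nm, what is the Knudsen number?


Knudsen number Kn = lambda / L
Kn = 104.1 / 217
Kn = 0.4797

0.4797


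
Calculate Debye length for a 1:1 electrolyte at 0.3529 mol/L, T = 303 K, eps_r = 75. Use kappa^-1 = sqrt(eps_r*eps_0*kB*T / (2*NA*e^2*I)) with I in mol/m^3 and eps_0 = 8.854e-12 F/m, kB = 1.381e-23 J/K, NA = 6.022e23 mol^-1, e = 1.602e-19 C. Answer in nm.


Ionic strength I = 0.3529 * 1^2 * 1000 = 352.9 mol/m^3
kappa^-1 = sqrt(75 * 8.854e-12 * 1.381e-23 * 303 / (2 * 6.022e23 * (1.602e-19)^2 * 352.9))
kappa^-1 = 0.505 nm

0.505


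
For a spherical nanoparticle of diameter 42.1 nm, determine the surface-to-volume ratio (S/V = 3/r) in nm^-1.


Radius r = 42.1/2 = 21.05 nm
S/V = 3 / r = 3 / 21.05
S/V = 0.1425 nm^-1

0.1425


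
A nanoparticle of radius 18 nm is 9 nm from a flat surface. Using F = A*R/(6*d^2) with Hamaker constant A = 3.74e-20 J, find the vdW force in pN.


Convert to SI: R = 18 nm = 1.8e-08 m, d = 9 nm = 9e-09 m
F = A * R / (6 * d^2)
F = 3.74e-20 * 1.8e-08 / (6 * (9e-09)^2)
F = 1.38519e-12 N = 1.385 pN

1.385


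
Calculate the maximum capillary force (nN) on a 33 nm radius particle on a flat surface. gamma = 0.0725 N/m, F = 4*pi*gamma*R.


Convert radius: R = 33 nm = 3.3e-08 m
F = 4 * pi * gamma * R
F = 4 * pi * 0.0725 * 3.3e-08
F = 3.0065e-08 N = 30.065 nN

30.065


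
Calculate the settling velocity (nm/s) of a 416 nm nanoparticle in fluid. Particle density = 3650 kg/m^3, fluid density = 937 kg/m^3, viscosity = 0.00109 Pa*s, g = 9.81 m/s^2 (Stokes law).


Radius R = 416/2 nm = 2.08e-07 m
Density difference = 3650 - 937 = 2713 kg/m^3
v = 2 * R^2 * (rho_p - rho_f) * g / (9 * eta)
v = 2 * (2.08e-07)^2 * 2713 * 9.81 / (9 * 0.00109)
v = 2.3475e-07 m/s = 234.7505 nm/s

234.7505


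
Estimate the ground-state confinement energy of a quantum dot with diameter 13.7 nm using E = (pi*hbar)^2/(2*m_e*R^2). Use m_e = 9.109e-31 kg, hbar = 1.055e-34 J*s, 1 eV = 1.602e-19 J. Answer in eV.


Radius R = 13.7/2 = 6.85 nm = 6.85e-09 m
E = (pi * 1.055e-34)^2 / (2 * 9.109e-31 * (6.85e-09)^2)
E(J) = 1.28506e-21
E = E(J) / 1.602e-19 = 0.008 eV

0.008


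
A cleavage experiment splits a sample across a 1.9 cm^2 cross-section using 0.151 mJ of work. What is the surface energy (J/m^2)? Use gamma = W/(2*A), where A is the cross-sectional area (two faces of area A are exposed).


Convert: A = 1.9 cm^2 = 0.00019 m^2, W = 0.151 mJ = 0.000151 J
Cleaving exposes two faces of area A, so total new surface = 2*A and gamma = W / (2*A)
gamma = 0.000151 / (2 * 0.00019)
gamma = 0.397 J/m^2

0.397


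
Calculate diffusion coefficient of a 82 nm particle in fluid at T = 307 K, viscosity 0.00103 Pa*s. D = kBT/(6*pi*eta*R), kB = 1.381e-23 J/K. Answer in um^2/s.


Radius R = 82/2 = 41 nm = 4.1e-08 m
D = kB*T / (6*pi*eta*R)
D = 1.381e-23 * 307 / (6 * pi * 0.00103 * 4.1e-08)
D = 5.32611e-12 m^2/s = 5.326 um^2/s

5.326


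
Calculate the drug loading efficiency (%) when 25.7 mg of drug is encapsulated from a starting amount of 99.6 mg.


Drug loading efficiency = (drug loaded / drug initial) * 100
DLE = 25.7 / 99.6 * 100
DLE = 0.258 * 100
DLE = 25.8%

25.8


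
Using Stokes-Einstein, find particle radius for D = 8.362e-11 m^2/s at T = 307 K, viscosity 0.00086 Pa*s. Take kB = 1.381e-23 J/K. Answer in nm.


Stokes-Einstein: R = kB*T / (6*pi*eta*D)
R = 1.381e-23 * 307 / (6 * pi * 0.00086 * 8.362e-11)
R = 3.12768e-09 m = 3.13 nm

3.13


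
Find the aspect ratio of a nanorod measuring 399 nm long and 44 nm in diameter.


Aspect ratio AR = length / diameter
AR = 399 / 44
AR = 9.07

9.07


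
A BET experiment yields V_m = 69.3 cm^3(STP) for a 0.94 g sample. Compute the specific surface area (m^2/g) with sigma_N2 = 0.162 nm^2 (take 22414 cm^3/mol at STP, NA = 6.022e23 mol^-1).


Number of moles in monolayer = V_m / 22414 = 69.3 / 22414 = 0.00309182
Number of molecules = moles * NA = 0.00309182 * 6.022e23
SA = molecules * sigma / mass
SA = (69.3 / 22414) * 6.022e23 * 0.162e-18 / 0.94
SA = 320.9 m^2/g

320.9


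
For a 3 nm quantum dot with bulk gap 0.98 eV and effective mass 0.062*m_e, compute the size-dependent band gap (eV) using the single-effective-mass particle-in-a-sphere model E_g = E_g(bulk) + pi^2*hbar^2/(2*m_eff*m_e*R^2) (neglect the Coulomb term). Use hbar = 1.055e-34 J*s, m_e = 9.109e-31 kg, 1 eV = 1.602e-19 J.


Radius R = 3/2 nm = 1.5e-09 m
Confinement energy dE = pi^2 * hbar^2 / (2 * m_eff * m_e * R^2)
dE = pi^2 * (1.055e-34)^2 / (2 * 0.062 * 9.109e-31 * (1.5e-09)^2) J, divided by 1.602e-19 J/eV
dE = 2.6982 eV
Total band gap = E_g(bulk) + dE = 0.98 + 2.6982 = 3.6782 eV

3.6782


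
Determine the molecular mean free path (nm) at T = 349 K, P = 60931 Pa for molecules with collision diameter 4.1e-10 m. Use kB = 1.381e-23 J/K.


Mean free path: lambda = kB*T / (sqrt(2) * pi * d^2 * P)
lambda = 1.381e-23 * 349 / (sqrt(2) * pi * (4.1e-10)^2 * 60931)
lambda = 1.05913e-07 m
lambda = 105.91 nm

105.91


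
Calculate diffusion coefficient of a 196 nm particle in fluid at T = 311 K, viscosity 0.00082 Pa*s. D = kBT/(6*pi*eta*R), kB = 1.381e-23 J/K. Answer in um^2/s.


Radius R = 196/2 = 98 nm = 9.8e-08 m
D = kB*T / (6*pi*eta*R)
D = 1.381e-23 * 311 / (6 * pi * 0.00082 * 9.8e-08)
D = 2.83539e-12 m^2/s = 2.835 um^2/s

2.835


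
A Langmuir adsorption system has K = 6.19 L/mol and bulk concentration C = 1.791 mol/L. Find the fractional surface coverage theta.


Langmuir isotherm: theta = K*C / (1 + K*C)
K*C = 6.19 * 1.791 = 11.08629
theta = 11.08629 / (1 + 11.08629) = 11.08629 / 12.08629
theta = 0.9173

0.9173


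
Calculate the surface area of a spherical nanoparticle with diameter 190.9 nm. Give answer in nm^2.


Radius r = 190.9/2 = 95.45 nm
Surface area SA = 4 * pi * r^2
SA = 4 * pi * (95.45)^2
SA = 114488.46 nm^2

114488.46


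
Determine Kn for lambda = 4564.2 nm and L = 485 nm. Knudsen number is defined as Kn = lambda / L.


Knudsen number Kn = lambda / L
Kn = 4564.2 / 485
Kn = 9.4107

9.4107


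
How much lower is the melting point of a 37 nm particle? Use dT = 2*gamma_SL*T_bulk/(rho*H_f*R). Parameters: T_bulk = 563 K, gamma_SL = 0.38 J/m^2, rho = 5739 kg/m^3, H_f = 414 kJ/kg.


Radius R = 37/2 = 18.5 nm = 1.85e-08 m
Convert H_f = 414 kJ/kg = 414000 J/kg
dT = 2 * gamma_SL * T_bulk / (rho * H_f * R)
dT = 2 * 0.38 * 563 / (5739 * 414000 * 1.85e-08)
dT = 9.7 K

9.7


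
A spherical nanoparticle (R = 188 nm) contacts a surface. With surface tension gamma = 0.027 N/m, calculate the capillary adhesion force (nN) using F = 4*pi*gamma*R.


Convert radius: R = 188 nm = 1.88e-07 m
F = 4 * pi * gamma * R
F = 4 * pi * 0.027 * 1.88e-07
F = 6.37869e-08 N = 63.7869 nN

63.7869


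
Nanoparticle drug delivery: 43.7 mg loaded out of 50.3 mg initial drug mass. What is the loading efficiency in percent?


Drug loading efficiency = (drug loaded / drug initial) * 100
DLE = 43.7 / 50.3 * 100
DLE = 0.8688 * 100
DLE = 86.88%

86.88


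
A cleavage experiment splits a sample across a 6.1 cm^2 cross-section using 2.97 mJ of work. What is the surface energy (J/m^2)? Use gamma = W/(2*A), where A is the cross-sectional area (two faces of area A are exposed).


Convert: A = 6.1 cm^2 = 0.00061 m^2, W = 2.97 mJ = 0.00297 J
Cleaving exposes two faces of area A, so total new surface = 2*A and gamma = W / (2*A)
gamma = 0.00297 / (2 * 0.00061)
gamma = 2.434 J/m^2

2.434


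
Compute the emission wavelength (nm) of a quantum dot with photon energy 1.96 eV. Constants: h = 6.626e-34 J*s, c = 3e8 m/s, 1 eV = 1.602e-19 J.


Convert energy: E = 1.96 eV = 1.96 * 1.602e-19 = 3.13992e-19 J
lambda = h*c / E = 6.626e-34 * 3e8 / 3.13992e-19
lambda = 6.33073e-07 m = 633.1 nm

633.1


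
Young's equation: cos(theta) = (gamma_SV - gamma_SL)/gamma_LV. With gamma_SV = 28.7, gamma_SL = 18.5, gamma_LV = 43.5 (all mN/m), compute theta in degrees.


cos(theta) = (gamma_SV - gamma_SL) / gamma_LV
cos(theta) = (28.7 - 18.5) / 43.5
cos(theta) = 0.234483
theta = arccos(0.234483) = 76.44 degrees

76.44


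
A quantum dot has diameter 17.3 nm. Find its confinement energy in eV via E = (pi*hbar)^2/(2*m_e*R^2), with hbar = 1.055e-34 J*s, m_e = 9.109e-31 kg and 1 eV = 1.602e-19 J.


Radius R = 17.3/2 = 8.65 nm = 8.65e-09 m
E = (pi * 1.055e-34)^2 / (2 * 9.109e-31 * (8.65e-09)^2)
E(J) = 8.05883e-22
E = E(J) / 1.602e-19 = 0.005 eV

0.005


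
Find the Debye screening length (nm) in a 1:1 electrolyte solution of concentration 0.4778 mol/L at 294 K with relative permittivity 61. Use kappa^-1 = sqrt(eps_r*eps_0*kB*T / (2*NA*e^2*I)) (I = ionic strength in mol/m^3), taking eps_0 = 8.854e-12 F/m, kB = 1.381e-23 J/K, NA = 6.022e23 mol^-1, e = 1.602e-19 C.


Ionic strength I = 0.4778 * 1^2 * 1000 = 477.8 mol/m^3
kappa^-1 = sqrt(61 * 8.854e-12 * 1.381e-23 * 294 / (2 * 6.022e23 * (1.602e-19)^2 * 477.8))
kappa^-1 = 0.385 nm

0.385


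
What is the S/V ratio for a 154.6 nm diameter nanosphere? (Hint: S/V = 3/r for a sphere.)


Radius r = 154.6/2 = 77.3 nm
S/V = 3 / r = 3 / 77.3
S/V = 0.0388 nm^-1

0.0388


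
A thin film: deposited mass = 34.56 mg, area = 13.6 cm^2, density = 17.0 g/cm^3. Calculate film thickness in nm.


Convert: m = 34.56 mg = 3.4560e-05 kg, A = 13.6 cm^2 = 1.3600e-03 m^2, rho = 17.0 g/cm^3 = 17000 kg/m^3
t = m / (A * rho)
t = 3.4560e-05 / (1.3600e-03 * 17000)
t = 1.4948e-06 m = 1494.8 nm

1494.8


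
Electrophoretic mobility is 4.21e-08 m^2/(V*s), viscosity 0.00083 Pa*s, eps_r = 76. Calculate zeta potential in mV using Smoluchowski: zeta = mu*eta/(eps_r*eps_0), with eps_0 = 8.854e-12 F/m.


Smoluchowski equation: zeta = mu * eta / (eps_r * eps_0)
zeta = 4.21e-08 * 0.00083 / (76 * 8.854e-12)
zeta = 0.051929 V = 51.93 mV

51.93


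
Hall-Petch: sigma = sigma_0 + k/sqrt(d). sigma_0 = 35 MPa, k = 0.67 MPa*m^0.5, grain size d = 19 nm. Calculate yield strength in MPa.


d = 19 nm = 1.9e-08 m
sqrt(d) = 0.0001378405
Hall-Petch contribution = k / sqrt(d) = 0.67 / 0.0001378405 = 4860.7 MPa
sigma = sigma_0 + k/sqrt(d) = 35 + 4860.7 = 4895.7 MPa

4895.7


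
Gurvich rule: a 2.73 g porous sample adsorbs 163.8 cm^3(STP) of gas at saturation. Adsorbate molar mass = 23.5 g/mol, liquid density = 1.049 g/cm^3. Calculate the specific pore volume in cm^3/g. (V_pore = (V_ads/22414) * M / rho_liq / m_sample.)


Moles adsorbed n = V_ads / 22414 = 163.8 / 22414 = 7.307933e-03 mol
Liquid volume V_liq = n * M / rho_liq = 7.307933e-03 * 23.5 / 1.049 = 0.16371 cm^3
Specific pore volume V_pore = V_liq / m_sample = 0.16371 / 2.73
V_pore = 0.06 cm^3/g

0.06


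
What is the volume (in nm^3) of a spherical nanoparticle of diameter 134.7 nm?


Radius r = 134.7/2 = 67.35 nm
Volume V = (4/3) * pi * r^3
V = (4/3) * pi * (67.35)^3
V = 1279680.08 nm^3

1279680.08


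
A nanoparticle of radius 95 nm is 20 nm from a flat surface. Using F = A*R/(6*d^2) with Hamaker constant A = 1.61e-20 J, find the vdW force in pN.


Convert to SI: R = 95 nm = 9.5e-08 m, d = 20 nm = 2e-08 m
F = A * R / (6 * d^2)
F = 1.61e-20 * 9.5e-08 / (6 * (2e-08)^2)
F = 6.37292e-13 N = 0.637 pN

0.637


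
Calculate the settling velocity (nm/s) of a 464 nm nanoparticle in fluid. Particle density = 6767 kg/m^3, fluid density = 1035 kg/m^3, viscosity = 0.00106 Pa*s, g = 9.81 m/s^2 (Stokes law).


Radius R = 464/2 nm = 2.32e-07 m
Density difference = 6767 - 1035 = 5732 kg/m^3
v = 2 * R^2 * (rho_p - rho_f) * g / (9 * eta)
v = 2 * (2.32e-07)^2 * 5732 * 9.81 / (9 * 0.00106)
v = 6.34502e-07 m/s = 634.5017 nm/s

634.5017


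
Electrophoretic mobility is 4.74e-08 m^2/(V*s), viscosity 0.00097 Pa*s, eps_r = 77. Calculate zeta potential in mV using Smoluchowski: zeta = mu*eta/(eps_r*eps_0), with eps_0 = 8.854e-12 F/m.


Smoluchowski equation: zeta = mu * eta / (eps_r * eps_0)
zeta = 4.74e-08 * 0.00097 / (77 * 8.854e-12)
zeta = 0.06744 V = 67.44 mV

67.44


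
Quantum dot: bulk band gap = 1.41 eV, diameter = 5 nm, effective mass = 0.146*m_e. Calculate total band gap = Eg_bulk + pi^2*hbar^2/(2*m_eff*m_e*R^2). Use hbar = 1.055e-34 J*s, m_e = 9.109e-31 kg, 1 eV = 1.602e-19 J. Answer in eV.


Radius R = 5/2 nm = 2.5e-09 m
Confinement energy dE = pi^2 * hbar^2 / (2 * m_eff * m_e * R^2)
dE = pi^2 * (1.055e-34)^2 / (2 * 0.146 * 9.109e-31 * (2.5e-09)^2) J, divided by 1.602e-19 J/eV
dE = 0.4125 eV
Total band gap = E_g(bulk) + dE = 1.41 + 0.4125 = 1.8225 eV

1.8225


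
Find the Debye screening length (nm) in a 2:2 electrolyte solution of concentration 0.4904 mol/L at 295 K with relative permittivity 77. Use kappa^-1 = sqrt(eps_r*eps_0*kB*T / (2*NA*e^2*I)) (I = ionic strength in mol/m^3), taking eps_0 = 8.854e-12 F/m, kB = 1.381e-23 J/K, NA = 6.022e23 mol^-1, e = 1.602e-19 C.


Ionic strength I = 0.4904 * 2^2 * 1000 = 1961.6 mol/m^3
kappa^-1 = sqrt(77 * 8.854e-12 * 1.381e-23 * 295 / (2 * 6.022e23 * (1.602e-19)^2 * 1961.6))
kappa^-1 = 0.214 nm

0.214


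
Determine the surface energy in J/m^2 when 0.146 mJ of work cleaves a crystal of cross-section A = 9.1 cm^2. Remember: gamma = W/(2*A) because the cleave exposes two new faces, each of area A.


Convert: A = 9.1 cm^2 = 0.00091 m^2, W = 0.146 mJ = 0.000146 J
Cleaving exposes two faces of area A, so total new surface = 2*A and gamma = W / (2*A)
gamma = 0.000146 / (2 * 0.00091)
gamma = 0.08 J/m^2

0.08


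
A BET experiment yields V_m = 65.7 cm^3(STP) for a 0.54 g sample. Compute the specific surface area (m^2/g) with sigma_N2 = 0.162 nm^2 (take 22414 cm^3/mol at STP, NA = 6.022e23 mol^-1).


Number of moles in monolayer = V_m / 22414 = 65.7 / 22414 = 0.0029312
Number of molecules = moles * NA = 0.0029312 * 6.022e23
SA = molecules * sigma / mass
SA = (65.7 / 22414) * 6.022e23 * 0.162e-18 / 0.54
SA = 529.6 m^2/g

529.6


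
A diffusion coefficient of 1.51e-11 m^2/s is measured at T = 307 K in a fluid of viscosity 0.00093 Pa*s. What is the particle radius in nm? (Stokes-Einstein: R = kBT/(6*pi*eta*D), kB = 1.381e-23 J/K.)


Stokes-Einstein: R = kB*T / (6*pi*eta*D)
R = 1.381e-23 * 307 / (6 * pi * 0.00093 * 1.51e-11)
R = 1.60166e-08 m = 16.02 nm

16.02


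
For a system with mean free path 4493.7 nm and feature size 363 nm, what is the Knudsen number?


Knudsen number Kn = lambda / L
Kn = 4493.7 / 363
Kn = 12.3793

12.3793


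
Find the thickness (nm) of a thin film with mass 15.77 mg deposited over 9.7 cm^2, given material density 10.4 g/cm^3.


Convert: m = 15.77 mg = 1.5770e-05 kg, A = 9.7 cm^2 = 9.7000e-04 m^2, rho = 10.4 g/cm^3 = 10400 kg/m^3
t = m / (A * rho)
t = 1.5770e-05 / (9.7000e-04 * 10400)
t = 1.5632e-06 m = 1563.2 nm

1563.2


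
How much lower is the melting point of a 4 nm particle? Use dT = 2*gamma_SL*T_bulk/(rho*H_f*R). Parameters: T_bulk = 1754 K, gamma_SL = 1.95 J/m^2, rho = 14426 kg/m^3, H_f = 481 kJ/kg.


Radius R = 4/2 = 2 nm = 2e-09 m
Convert H_f = 481 kJ/kg = 481000 J/kg
dT = 2 * gamma_SL * T_bulk / (rho * H_f * R)
dT = 2 * 1.95 * 1754 / (14426 * 481000 * 2e-09)
dT = 492.9 K

492.9


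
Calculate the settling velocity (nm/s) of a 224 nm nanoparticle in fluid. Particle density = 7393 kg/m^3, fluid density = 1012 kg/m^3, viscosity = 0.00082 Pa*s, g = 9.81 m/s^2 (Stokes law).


Radius R = 224/2 nm = 1.12e-07 m
Density difference = 7393 - 1012 = 6381 kg/m^3
v = 2 * R^2 * (rho_p - rho_f) * g / (9 * eta)
v = 2 * (1.12e-07)^2 * 6381 * 9.81 / (9 * 0.00082)
v = 2.12798e-07 m/s = 212.7979 nm/s

212.7979


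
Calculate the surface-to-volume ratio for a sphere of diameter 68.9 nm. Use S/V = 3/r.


Radius r = 68.9/2 = 34.45 nm
S/V = 3 / r = 3 / 34.45
S/V = 0.0871 nm^-1

0.0871


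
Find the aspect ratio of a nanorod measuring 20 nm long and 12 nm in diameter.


Aspect ratio AR = length / diameter
AR = 20 / 12
AR = 1.67

1.67


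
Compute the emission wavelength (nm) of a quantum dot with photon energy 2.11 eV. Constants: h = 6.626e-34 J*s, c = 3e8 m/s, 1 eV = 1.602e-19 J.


Convert energy: E = 2.11 eV = 2.11 * 1.602e-19 = 3.38022e-19 J
lambda = h*c / E = 6.626e-34 * 3e8 / 3.38022e-19
lambda = 5.88068e-07 m = 588.1 nm

588.1


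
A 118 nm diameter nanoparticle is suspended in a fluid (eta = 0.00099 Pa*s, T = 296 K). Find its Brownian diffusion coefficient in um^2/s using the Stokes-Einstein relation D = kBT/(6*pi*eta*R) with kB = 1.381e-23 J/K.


Radius R = 118/2 = 59 nm = 5.9e-08 m
D = kB*T / (6*pi*eta*R)
D = 1.381e-23 * 296 / (6 * pi * 0.00099 * 5.9e-08)
D = 3.71276e-12 m^2/s = 3.713 um^2/s

3.713


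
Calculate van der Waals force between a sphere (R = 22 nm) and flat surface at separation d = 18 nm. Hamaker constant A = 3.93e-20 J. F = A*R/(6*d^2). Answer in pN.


Convert to SI: R = 22 nm = 2.2e-08 m, d = 18 nm = 1.8e-08 m
F = A * R / (6 * d^2)
F = 3.93e-20 * 2.2e-08 / (6 * (1.8e-08)^2)
F = 4.44753e-13 N = 0.445 pN

0.445


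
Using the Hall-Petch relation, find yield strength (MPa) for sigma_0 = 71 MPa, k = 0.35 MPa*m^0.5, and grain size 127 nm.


d = 127 nm = 1.27e-07 m
sqrt(d) = 0.0003563706
Hall-Petch contribution = k / sqrt(d) = 0.35 / 0.0003563706 = 982.1 MPa
sigma = sigma_0 + k/sqrt(d) = 71 + 982.1 = 1053.1 MPa

1053.1


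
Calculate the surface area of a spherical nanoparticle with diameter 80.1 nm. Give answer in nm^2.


Radius r = 80.1/2 = 40.05 nm
Surface area SA = 4 * pi * r^2
SA = 4 * pi * (40.05)^2
SA = 20156.49 nm^2

20156.49


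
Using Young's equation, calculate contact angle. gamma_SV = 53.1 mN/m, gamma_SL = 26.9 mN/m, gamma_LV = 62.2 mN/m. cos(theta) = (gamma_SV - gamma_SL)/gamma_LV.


cos(theta) = (gamma_SV - gamma_SL) / gamma_LV
cos(theta) = (53.1 - 26.9) / 62.2
cos(theta) = 0.421222
theta = arccos(0.421222) = 65.09 degrees

65.09


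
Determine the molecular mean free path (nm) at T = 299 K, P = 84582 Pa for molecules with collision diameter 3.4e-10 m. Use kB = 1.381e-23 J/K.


Mean free path: lambda = kB*T / (sqrt(2) * pi * d^2 * P)
lambda = 1.381e-23 * 299 / (sqrt(2) * pi * (3.4e-10)^2 * 84582)
lambda = 9.50526e-08 m
lambda = 95.05 nm

95.05


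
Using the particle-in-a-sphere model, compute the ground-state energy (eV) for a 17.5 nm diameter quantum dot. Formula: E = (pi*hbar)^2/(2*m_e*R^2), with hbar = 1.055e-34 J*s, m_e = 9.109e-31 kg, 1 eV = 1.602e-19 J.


Radius R = 17.5/2 = 8.75 nm = 8.75e-09 m
E = (pi * 1.055e-34)^2 / (2 * 9.109e-31 * (8.75e-09)^2)
E(J) = 7.87568e-22
E = E(J) / 1.602e-19 = 0.0049 eV

0.0049


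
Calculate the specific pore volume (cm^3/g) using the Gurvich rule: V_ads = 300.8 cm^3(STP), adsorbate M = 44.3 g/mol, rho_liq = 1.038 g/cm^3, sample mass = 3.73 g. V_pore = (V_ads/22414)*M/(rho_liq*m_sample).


Moles adsorbed n = V_ads / 22414 = 300.8 / 22414 = 1.342018e-02 mol
Liquid volume V_liq = n * M / rho_liq = 1.342018e-02 * 44.3 / 1.038 = 0.57275 cm^3
Specific pore volume V_pore = V_liq / m_sample = 0.57275 / 3.73
V_pore = 0.1536 cm^3/g

0.1536


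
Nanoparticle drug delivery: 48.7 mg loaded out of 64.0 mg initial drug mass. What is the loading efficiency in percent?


Drug loading efficiency = (drug loaded / drug initial) * 100
DLE = 48.7 / 64.0 * 100
DLE = 0.7609 * 100
DLE = 76.09%

76.09


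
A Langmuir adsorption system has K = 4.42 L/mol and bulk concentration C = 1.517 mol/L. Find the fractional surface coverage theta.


Langmuir isotherm: theta = K*C / (1 + K*C)
K*C = 4.42 * 1.517 = 6.70514
theta = 6.70514 / (1 + 6.70514) = 6.70514 / 7.70514
theta = 0.8702

0.8702


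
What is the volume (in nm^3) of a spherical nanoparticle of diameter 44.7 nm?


Radius r = 44.7/2 = 22.35 nm
Volume V = (4/3) * pi * r^3
V = (4/3) * pi * (22.35)^3
V = 46765.03 nm^3

46765.03


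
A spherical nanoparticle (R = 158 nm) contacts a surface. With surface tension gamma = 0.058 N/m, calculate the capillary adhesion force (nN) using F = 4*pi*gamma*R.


Convert radius: R = 158 nm = 1.58e-07 m
F = 4 * pi * gamma * R
F = 4 * pi * 0.058 * 1.58e-07
F = 1.15158e-07 N = 115.1582 nN

115.1582


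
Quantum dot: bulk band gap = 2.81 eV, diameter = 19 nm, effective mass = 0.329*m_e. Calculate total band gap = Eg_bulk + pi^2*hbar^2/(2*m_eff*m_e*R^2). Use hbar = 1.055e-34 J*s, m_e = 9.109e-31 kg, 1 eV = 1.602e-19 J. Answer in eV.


Radius R = 19/2 nm = 9.5e-09 m
Confinement energy dE = pi^2 * hbar^2 / (2 * m_eff * m_e * R^2)
dE = pi^2 * (1.055e-34)^2 / (2 * 0.329 * 9.109e-31 * (9.5e-09)^2) J, divided by 1.602e-19 J/eV
dE = 0.0127 eV
Total band gap = E_g(bulk) + dE = 2.81 + 0.0127 = 2.8227 eV

2.8227


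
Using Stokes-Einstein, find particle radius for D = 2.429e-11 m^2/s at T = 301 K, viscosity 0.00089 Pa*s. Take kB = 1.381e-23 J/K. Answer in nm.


Stokes-Einstein: R = kB*T / (6*pi*eta*D)
R = 1.381e-23 * 301 / (6 * pi * 0.00089 * 2.429e-11)
R = 1.0201e-08 m = 10.2 nm

10.2


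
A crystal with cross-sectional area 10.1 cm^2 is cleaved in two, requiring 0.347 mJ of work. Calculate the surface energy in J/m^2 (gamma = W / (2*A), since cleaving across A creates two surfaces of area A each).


Convert: A = 10.1 cm^2 = 0.00101 m^2, W = 0.347 mJ = 0.000347 J
Cleaving exposes two faces of area A, so total new surface = 2*A and gamma = W / (2*A)
gamma = 0.000347 / (2 * 0.00101)
gamma = 0.172 J/m^2

0.172


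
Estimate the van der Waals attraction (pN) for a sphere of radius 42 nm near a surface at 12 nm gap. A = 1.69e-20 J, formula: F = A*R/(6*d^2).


Convert to SI: R = 42 nm = 4.2e-08 m, d = 12 nm = 1.2e-08 m
F = A * R / (6 * d^2)
F = 1.69e-20 * 4.2e-08 / (6 * (1.2e-08)^2)
F = 8.21528e-13 N = 0.822 pN

0.822


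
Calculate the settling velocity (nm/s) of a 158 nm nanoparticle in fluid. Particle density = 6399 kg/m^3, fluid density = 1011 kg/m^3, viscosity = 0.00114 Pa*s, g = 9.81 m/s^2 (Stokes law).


Radius R = 158/2 nm = 7.9e-08 m
Density difference = 6399 - 1011 = 5388 kg/m^3
v = 2 * R^2 * (rho_p - rho_f) * g / (9 * eta)
v = 2 * (7.9e-08)^2 * 5388 * 9.81 / (9 * 0.00114)
v = 6.43033e-08 m/s = 64.3033 nm/s

64.3033


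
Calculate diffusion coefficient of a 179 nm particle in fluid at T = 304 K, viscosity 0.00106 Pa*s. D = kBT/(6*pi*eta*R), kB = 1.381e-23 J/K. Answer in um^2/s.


Radius R = 179/2 = 89.5 nm = 8.95e-08 m
D = kB*T / (6*pi*eta*R)
D = 1.381e-23 * 304 / (6 * pi * 0.00106 * 8.95e-08)
D = 2.34767e-12 m^2/s = 2.348 um^2/s

2.348


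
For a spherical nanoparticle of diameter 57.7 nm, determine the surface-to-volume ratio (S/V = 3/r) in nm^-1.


Radius r = 57.7/2 = 28.85 nm
S/V = 3 / r = 3 / 28.85
S/V = 0.104 nm^-1

0.104


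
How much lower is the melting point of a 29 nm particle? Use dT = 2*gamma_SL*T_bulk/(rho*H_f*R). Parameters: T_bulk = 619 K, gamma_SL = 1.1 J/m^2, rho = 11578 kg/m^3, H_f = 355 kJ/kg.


Radius R = 29/2 = 14.5 nm = 1.45e-08 m
Convert H_f = 355 kJ/kg = 355000 J/kg
dT = 2 * gamma_SL * T_bulk / (rho * H_f * R)
dT = 2 * 1.1 * 619 / (11578 * 355000 * 1.45e-08)
dT = 22.8 K

22.8


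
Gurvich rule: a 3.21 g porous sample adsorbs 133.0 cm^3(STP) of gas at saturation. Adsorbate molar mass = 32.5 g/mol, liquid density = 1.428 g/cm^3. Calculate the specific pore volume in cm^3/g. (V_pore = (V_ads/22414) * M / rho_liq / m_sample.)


Moles adsorbed n = V_ads / 22414 = 133.0 / 22414 = 5.933791e-03 mol
Liquid volume V_liq = n * M / rho_liq = 5.933791e-03 * 32.5 / 1.428 = 0.13505 cm^3
Specific pore volume V_pore = V_liq / m_sample = 0.13505 / 3.21
V_pore = 0.0421 cm^3/g

0.0421


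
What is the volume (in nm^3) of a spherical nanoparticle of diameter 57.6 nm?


Radius r = 57.6/2 = 28.8 nm
Volume V = (4/3) * pi * r^3
V = (4/3) * pi * (28.8)^3
V = 100061.28 nm^3

100061.28


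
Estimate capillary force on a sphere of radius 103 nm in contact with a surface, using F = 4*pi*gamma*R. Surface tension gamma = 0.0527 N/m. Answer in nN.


Convert radius: R = 103 nm = 1.03e-07 m
F = 4 * pi * gamma * R
F = 4 * pi * 0.0527 * 1.03e-07
F = 6.82115e-08 N = 68.2115 nN

68.2115


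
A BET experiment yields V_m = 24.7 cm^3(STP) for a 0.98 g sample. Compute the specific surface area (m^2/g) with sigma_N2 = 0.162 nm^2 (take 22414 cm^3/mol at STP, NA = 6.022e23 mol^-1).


Number of moles in monolayer = V_m / 22414 = 24.7 / 22414 = 0.00110199
Number of molecules = moles * NA = 0.00110199 * 6.022e23
SA = molecules * sigma / mass
SA = (24.7 / 22414) * 6.022e23 * 0.162e-18 / 0.98
SA = 109.7 m^2/g

109.7


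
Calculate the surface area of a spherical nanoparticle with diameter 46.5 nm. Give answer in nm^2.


Radius r = 46.5/2 = 23.25 nm
Surface area SA = 4 * pi * r^2
SA = 4 * pi * (23.25)^2
SA = 6792.91 nm^2

6792.91


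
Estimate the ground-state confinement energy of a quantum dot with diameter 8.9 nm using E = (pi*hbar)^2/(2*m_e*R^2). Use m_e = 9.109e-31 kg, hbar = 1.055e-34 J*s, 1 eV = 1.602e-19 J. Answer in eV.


Radius R = 8.9/2 = 4.45 nm = 4.45e-09 m
E = (pi * 1.055e-34)^2 / (2 * 9.109e-31 * (4.45e-09)^2)
E(J) = 3.04498e-21
E = E(J) / 1.602e-19 = 0.019 eV

0.019


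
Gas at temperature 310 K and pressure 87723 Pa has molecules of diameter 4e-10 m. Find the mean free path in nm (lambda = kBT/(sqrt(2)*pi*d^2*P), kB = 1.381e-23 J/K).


Mean free path: lambda = kB*T / (sqrt(2) * pi * d^2 * P)
lambda = 1.381e-23 * 310 / (sqrt(2) * pi * (4e-10)^2 * 87723)
lambda = 6.86526e-08 m
lambda = 68.65 nm

68.65


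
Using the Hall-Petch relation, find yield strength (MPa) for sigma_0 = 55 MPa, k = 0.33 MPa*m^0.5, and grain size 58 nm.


d = 58 nm = 5.8e-08 m
sqrt(d) = 0.0002408319
Hall-Petch contribution = k / sqrt(d) = 0.33 / 0.0002408319 = 1370.3 MPa
sigma = sigma_0 + k/sqrt(d) = 55 + 1370.3 = 1425.3 MPa

1425.3
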